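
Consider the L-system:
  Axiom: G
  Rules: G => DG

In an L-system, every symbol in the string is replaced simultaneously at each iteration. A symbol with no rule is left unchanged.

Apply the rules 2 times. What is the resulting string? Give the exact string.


Step 0: G
Step 1: DG
Step 2: DDG

Answer: DDG


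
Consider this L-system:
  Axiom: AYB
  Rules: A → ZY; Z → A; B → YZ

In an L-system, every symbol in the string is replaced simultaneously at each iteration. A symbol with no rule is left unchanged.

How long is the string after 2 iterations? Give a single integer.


Step 0: length = 3
Step 1: length = 5
Step 2: length = 5

Answer: 5


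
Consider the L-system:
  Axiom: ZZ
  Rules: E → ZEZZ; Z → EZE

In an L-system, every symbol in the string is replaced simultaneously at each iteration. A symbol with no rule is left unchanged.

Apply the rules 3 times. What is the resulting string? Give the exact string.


Step 0: ZZ
Step 1: EZEEZE
Step 2: ZEZZEZEZEZZZEZZEZEZEZZ
Step 3: EZEZEZZEZEEZEZEZZEZEZEZZEZEZEZZEZEEZEEZEZEZZEZEEZEZEZZEZEZEZZEZEZEZZEZEEZE

Answer: EZEZEZZEZEEZEZEZZEZEZEZZEZEZEZZEZEEZEEZEZEZZEZEEZEZEZZEZEZEZZEZEZEZZEZEEZE


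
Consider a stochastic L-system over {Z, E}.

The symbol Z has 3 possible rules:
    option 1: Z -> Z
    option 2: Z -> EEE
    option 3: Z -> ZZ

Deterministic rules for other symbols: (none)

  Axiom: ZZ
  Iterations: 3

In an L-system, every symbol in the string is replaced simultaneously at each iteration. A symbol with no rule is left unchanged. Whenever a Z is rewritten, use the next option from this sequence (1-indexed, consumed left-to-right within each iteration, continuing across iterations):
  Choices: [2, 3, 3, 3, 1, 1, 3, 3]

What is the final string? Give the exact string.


Step 0: ZZ
Step 1: EEEZZ  (used choices [2, 3])
Step 2: EEEZZZZ  (used choices [3, 3])
Step 3: EEEZZZZZZ  (used choices [1, 1, 3, 3])

Answer: EEEZZZZZZ


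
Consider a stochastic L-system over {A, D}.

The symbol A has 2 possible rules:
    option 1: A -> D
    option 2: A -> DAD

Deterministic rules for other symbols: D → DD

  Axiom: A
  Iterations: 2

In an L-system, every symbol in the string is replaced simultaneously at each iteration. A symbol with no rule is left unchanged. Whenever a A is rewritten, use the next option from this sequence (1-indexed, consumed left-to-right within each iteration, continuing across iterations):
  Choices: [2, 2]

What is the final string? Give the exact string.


Answer: DDDADDD

Derivation:
Step 0: A
Step 1: DAD  (used choices [2])
Step 2: DDDADDD  (used choices [2])


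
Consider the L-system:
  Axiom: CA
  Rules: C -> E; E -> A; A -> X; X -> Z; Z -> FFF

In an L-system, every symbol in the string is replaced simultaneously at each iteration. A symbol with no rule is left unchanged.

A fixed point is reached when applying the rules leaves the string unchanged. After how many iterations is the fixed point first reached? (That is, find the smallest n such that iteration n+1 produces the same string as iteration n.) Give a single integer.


Answer: 5

Derivation:
Step 0: CA
Step 1: EX
Step 2: AZ
Step 3: XFFF
Step 4: ZFFF
Step 5: FFFFFF
Step 6: FFFFFF  (unchanged — fixed point at step 5)


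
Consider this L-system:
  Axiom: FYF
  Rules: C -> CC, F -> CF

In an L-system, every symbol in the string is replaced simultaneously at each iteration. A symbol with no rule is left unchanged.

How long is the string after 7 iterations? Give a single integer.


Answer: 257

Derivation:
Step 0: length = 3
Step 1: length = 5
Step 2: length = 9
Step 3: length = 17
Step 4: length = 33
Step 5: length = 65
Step 6: length = 129
Step 7: length = 257


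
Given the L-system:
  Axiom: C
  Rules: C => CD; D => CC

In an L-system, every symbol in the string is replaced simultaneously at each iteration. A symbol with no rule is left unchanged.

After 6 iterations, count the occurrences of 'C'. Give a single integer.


Answer: 43

Derivation:
Step 0: C  (1 'C')
Step 1: CD  (1 'C')
Step 2: CDCC  (3 'C')
Step 3: CDCCCDCD  (5 'C')
Step 4: CDCCCDCDCDCCCDCC  (11 'C')
Step 5: CDCCCDCDCDCCCDCCCDCCCDCDCDCCCDCD  (21 'C')
Step 6: CDCCCDCDCDCCCDCCCDCCCDCDCDCCCDCDCDCCCDCDCDCCCDCCCDCCCDCDCDCCCDCC  (43 'C')


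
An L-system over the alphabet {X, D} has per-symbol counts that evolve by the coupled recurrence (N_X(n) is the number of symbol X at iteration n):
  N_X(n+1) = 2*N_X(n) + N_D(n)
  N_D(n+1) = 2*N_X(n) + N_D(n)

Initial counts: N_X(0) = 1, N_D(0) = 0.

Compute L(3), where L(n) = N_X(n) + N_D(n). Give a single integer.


Answer: 36

Derivation:
Step 0: N_X=1, N_D=0, L=1
Step 1: N_X=2, N_D=2, L=4
Step 2: N_X=6, N_D=6, L=12
Step 3: N_X=18, N_D=18, L=36


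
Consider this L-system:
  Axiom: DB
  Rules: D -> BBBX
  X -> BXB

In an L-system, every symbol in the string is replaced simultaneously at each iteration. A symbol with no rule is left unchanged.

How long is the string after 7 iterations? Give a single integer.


Answer: 17

Derivation:
Step 0: length = 2
Step 1: length = 5
Step 2: length = 7
Step 3: length = 9
Step 4: length = 11
Step 5: length = 13
Step 6: length = 15
Step 7: length = 17


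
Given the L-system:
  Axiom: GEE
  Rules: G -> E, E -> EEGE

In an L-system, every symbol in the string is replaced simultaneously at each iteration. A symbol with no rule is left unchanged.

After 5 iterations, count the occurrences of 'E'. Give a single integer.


Answer: 829

Derivation:
Step 0: length=3, 'E' count=2
Step 1: length=9, 'E' count=7
Step 2: length=30, 'E' count=23
Step 3: length=99, 'E' count=76
Step 4: length=327, 'E' count=251
Step 5: length=1080, 'E' count=829
Final string: EEGEEEGEEEEGEEEGEEEGEEEEGEEEGEEEGEEEGEEEEGEEEGEEEGEEEEGEEEGEEEGEEEEGEEEGEEEGEEEGEEEEGEEEGEEEGEEEEGEEEGEEEGEEEEGEEEGEEEGEEEEGEEEGEEEGEEEGEEEEGEEEGEEEGEEEEGEEEGEEEGEEEEGEEEGEEEGEEEGEEEEGEEEGEEEGEEEEGEEEGEEEGEEEEGEEEGEEEGEEEGEEEEGEEEGEEEGEEEEGEEEGEEEGEEEEGEEEGEEEGEEEEGEEEGEEEGEEEGEEEEGEEEGEEEGEEEEGEEEGEEEGEEEEGEEEGEEEGEEEGEEEEGEEEGEEEGEEEEGEEEGEEEGEEEEGEEEGEEEGEEEGEEEEGEEEGEEEGEEEEGEEEGEEEGEEEEGEEEGEEEGEEEEGEEEGEEEGEEEGEEEEGEEEGEEEGEEEEGEEEGEEEGEEEEGEEEGEEEGEEEGEEEEGEEEGEEEGEEEEGEEEGEEEGEEEEGEEEGEEEGEEEGEEEEGEEEGEEEGEEEEGEEEGEEEGEEEEGEEEGEEEGEEEGEEEEGEEEGEEEGEEEEGEEEGEEEGEEEEGEEEGEEEGEEEEGEEEGEEEGEEEGEEEEGEEEGEEEGEEEEGEEEGEEEGEEEEGEEEGEEEGEEEGEEEEGEEEGEEEGEEEEGEEEGEEEGEEEEGEEEGEEEGEEEGEEEEGEEEGEEEGEEEEGEEEGEEEGEEEEGEEEGEEEGEEEEGEEEGEEEGEEEGEEEEGEEEGEEEGEEEEGEEEGEEEGEEEEGEEEGEEEGEEEGEEEEGEEEGEEEGEEEEGEEEGEEEGEEEEGEEEGEEEGEEEGEEEEGEEEGEEEGEEEEGEEEGEEEGEEEEGEEEGEEEGEEEEGEEEGEEEGEEEGEEEEGEEEGEEEGEEEEGEEEGEEEGEEEEGEEEGEEEGEEEGEEEEGEEEGEEEGEEEEGEEEGEEEGEEEEGEEEGEEEGEEEGEEEEGEEEGEEEGEEEEGEEEGEEEGEEEEGEEEGEEEGEEEGEEEEGEEEGEEEGEEEEGEEEGEEEGEEEEGEEEGEEEGEEEEGEEEGEEEGEEEGEEEEGE


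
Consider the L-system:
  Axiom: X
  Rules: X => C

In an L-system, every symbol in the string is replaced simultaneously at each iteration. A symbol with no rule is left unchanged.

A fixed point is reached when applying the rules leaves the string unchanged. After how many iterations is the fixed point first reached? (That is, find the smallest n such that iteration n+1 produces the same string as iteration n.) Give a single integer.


Answer: 1

Derivation:
Step 0: X
Step 1: C
Step 2: C  (unchanged — fixed point at step 1)


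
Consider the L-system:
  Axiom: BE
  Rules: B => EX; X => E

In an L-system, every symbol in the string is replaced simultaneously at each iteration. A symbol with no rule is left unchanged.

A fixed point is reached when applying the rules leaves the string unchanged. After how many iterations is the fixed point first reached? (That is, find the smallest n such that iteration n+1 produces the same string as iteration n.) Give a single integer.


Answer: 2

Derivation:
Step 0: BE
Step 1: EXE
Step 2: EEE
Step 3: EEE  (unchanged — fixed point at step 2)


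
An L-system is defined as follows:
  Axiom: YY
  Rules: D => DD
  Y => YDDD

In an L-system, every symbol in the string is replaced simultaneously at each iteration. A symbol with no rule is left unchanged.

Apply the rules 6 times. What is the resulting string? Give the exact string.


Step 0: YY
Step 1: YDDDYDDD
Step 2: YDDDDDDDDDYDDDDDDDDD
Step 3: YDDDDDDDDDDDDDDDDDDDDDYDDDDDDDDDDDDDDDDDDDDD
Step 4: YDDDDDDDDDDDDDDDDDDDDDDDDDDDDDDDDDDDDDDDDDDDDDYDDDDDDDDDDDDDDDDDDDDDDDDDDDDDDDDDDDDDDDDDDDDD
Step 5: YDDDDDDDDDDDDDDDDDDDDDDDDDDDDDDDDDDDDDDDDDDDDDDDDDDDDDDDDDDDDDDDDDDDDDDDDDDDDDDDDDDDDDDDDDDDDDYDDDDDDDDDDDDDDDDDDDDDDDDDDDDDDDDDDDDDDDDDDDDDDDDDDDDDDDDDDDDDDDDDDDDDDDDDDDDDDDDDDDDDDDDDDDDD
Step 6: YDDDDDDDDDDDDDDDDDDDDDDDDDDDDDDDDDDDDDDDDDDDDDDDDDDDDDDDDDDDDDDDDDDDDDDDDDDDDDDDDDDDDDDDDDDDDDDDDDDDDDDDDDDDDDDDDDDDDDDDDDDDDDDDDDDDDDDDDDDDDDDDDDDDDDDDDDDDDDDDDDDDDDDDDDDDDDDDDDDDDDDDDDDDDDYDDDDDDDDDDDDDDDDDDDDDDDDDDDDDDDDDDDDDDDDDDDDDDDDDDDDDDDDDDDDDDDDDDDDDDDDDDDDDDDDDDDDDDDDDDDDDDDDDDDDDDDDDDDDDDDDDDDDDDDDDDDDDDDDDDDDDDDDDDDDDDDDDDDDDDDDDDDDDDDDDDDDDDDDDDDDDDDDDDDDDDDDDDDDD

Answer: YDDDDDDDDDDDDDDDDDDDDDDDDDDDDDDDDDDDDDDDDDDDDDDDDDDDDDDDDDDDDDDDDDDDDDDDDDDDDDDDDDDDDDDDDDDDDDDDDDDDDDDDDDDDDDDDDDDDDDDDDDDDDDDDDDDDDDDDDDDDDDDDDDDDDDDDDDDDDDDDDDDDDDDDDDDDDDDDDDDDDDDDDDDDDDYDDDDDDDDDDDDDDDDDDDDDDDDDDDDDDDDDDDDDDDDDDDDDDDDDDDDDDDDDDDDDDDDDDDDDDDDDDDDDDDDDDDDDDDDDDDDDDDDDDDDDDDDDDDDDDDDDDDDDDDDDDDDDDDDDDDDDDDDDDDDDDDDDDDDDDDDDDDDDDDDDDDDDDDDDDDDDDDDDDDDDDDDDDDDD


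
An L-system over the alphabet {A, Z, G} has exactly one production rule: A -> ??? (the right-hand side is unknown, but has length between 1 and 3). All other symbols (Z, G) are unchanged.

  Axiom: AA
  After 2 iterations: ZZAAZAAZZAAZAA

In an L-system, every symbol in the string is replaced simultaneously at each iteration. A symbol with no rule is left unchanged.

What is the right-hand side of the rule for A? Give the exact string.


Answer: ZAA

Derivation:
Trying A -> ZAA:
  Step 0: AA
  Step 1: ZAAZAA
  Step 2: ZZAAZAAZZAAZAA
Matches the given result.


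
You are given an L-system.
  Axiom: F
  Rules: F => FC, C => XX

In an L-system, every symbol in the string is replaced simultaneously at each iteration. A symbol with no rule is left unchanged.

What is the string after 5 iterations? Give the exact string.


Answer: FCXXXXXXXX

Derivation:
Step 0: F
Step 1: FC
Step 2: FCXX
Step 3: FCXXXX
Step 4: FCXXXXXX
Step 5: FCXXXXXXXX


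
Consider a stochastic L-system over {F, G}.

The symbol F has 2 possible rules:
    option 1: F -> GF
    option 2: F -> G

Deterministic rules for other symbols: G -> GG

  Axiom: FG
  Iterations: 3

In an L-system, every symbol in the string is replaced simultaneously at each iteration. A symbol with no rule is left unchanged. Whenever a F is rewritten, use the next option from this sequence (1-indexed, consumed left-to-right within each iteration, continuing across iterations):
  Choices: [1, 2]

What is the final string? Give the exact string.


Step 0: FG
Step 1: GFGG  (used choices [1])
Step 2: GGGGGGG  (used choices [2])
Step 3: GGGGGGGGGGGGGG  (used choices [])

Answer: GGGGGGGGGGGGGG


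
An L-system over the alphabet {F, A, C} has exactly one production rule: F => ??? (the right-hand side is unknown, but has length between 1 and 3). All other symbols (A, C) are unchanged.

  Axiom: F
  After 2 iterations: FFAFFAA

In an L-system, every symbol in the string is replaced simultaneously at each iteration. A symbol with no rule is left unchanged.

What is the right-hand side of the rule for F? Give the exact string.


Answer: FFA

Derivation:
Trying F => FFA:
  Step 0: F
  Step 1: FFA
  Step 2: FFAFFAA
Matches the given result.


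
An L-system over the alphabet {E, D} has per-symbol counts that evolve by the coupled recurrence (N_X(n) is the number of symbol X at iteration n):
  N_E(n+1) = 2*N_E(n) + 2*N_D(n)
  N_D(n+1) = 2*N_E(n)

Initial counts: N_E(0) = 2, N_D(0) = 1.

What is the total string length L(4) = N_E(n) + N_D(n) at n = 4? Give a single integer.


Answer: 336

Derivation:
Step 0: N_E=2, N_D=1, L=3
Step 1: N_E=6, N_D=4, L=10
Step 2: N_E=20, N_D=12, L=32
Step 3: N_E=64, N_D=40, L=104
Step 4: N_E=208, N_D=128, L=336


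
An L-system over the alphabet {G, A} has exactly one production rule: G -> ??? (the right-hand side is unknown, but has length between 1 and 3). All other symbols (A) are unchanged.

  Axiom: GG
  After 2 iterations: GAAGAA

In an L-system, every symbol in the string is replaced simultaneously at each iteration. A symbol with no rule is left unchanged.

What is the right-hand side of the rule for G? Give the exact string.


Answer: GA

Derivation:
Trying G -> GA:
  Step 0: GG
  Step 1: GAGA
  Step 2: GAAGAA
Matches the given result.


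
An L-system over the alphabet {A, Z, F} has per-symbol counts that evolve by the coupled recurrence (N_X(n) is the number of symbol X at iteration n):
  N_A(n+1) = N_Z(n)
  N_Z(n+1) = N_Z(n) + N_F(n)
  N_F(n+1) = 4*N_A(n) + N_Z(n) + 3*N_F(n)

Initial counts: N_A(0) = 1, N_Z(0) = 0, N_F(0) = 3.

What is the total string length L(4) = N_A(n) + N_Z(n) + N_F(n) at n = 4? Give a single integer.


Answer: 854

Derivation:
Step 0: N_A=1, N_Z=0, N_F=3, L=4
Step 1: N_A=0, N_Z=3, N_F=13, L=16
Step 2: N_A=3, N_Z=16, N_F=42, L=61
Step 3: N_A=16, N_Z=58, N_F=154, L=228
Step 4: N_A=58, N_Z=212, N_F=584, L=854


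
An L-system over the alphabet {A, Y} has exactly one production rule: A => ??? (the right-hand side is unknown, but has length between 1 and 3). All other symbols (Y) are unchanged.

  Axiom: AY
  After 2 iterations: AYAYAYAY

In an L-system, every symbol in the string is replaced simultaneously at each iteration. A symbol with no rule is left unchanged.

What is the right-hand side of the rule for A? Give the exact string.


Answer: AYA

Derivation:
Trying A => AYA:
  Step 0: AY
  Step 1: AYAY
  Step 2: AYAYAYAY
Matches the given result.


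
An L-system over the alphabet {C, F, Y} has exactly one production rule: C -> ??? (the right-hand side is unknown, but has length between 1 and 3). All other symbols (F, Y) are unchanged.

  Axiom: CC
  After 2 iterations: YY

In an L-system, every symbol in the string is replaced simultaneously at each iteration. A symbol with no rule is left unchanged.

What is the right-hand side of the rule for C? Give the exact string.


Answer: Y

Derivation:
Trying C -> Y:
  Step 0: CC
  Step 1: YY
  Step 2: YY
Matches the given result.


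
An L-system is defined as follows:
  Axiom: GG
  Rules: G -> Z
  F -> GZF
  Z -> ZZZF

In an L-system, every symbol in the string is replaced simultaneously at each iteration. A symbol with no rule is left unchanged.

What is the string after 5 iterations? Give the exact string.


Answer: ZZZFZZZFZZZFGZFZZZFZZZFZZZFGZFZZZFZZZFZZZFGZFZZZZFGZFZZZFZZZFZZZFGZFZZZFZZZFZZZFGZFZZZFZZZFZZZFGZFZZZZFGZFZZZFZZZFZZZFGZFZZZFZZZFZZZFGZFZZZFZZZFZZZFGZFZZZZFGZFZZZFZZZFZZZFZZZFGZFZZZZFGZFZZZFZZZFZZZFGZFZZZFZZZFZZZFGZFZZZFZZZFZZZFGZFZZZZFGZFZZZFZZZFZZZFGZFZZZFZZZFZZZFGZFZZZFZZZFZZZFGZFZZZZFGZFZZZFZZZFZZZFGZFZZZFZZZFZZZFGZFZZZFZZZFZZZFGZFZZZZFGZFZZZFZZZFZZZFZZZFGZFZZZZFGZF

Derivation:
Step 0: GG
Step 1: ZZ
Step 2: ZZZFZZZF
Step 3: ZZZFZZZFZZZFGZFZZZFZZZFZZZFGZF
Step 4: ZZZFZZZFZZZFGZFZZZFZZZFZZZFGZFZZZFZZZFZZZFGZFZZZZFGZFZZZFZZZFZZZFGZFZZZFZZZFZZZFGZFZZZFZZZFZZZFGZFZZZZFGZF
Step 5: ZZZFZZZFZZZFGZFZZZFZZZFZZZFGZFZZZFZZZFZZZFGZFZZZZFGZFZZZFZZZFZZZFGZFZZZFZZZFZZZFGZFZZZFZZZFZZZFGZFZZZZFGZFZZZFZZZFZZZFGZFZZZFZZZFZZZFGZFZZZFZZZFZZZFGZFZZZZFGZFZZZFZZZFZZZFZZZFGZFZZZZFGZFZZZFZZZFZZZFGZFZZZFZZZFZZZFGZFZZZFZZZFZZZFGZFZZZZFGZFZZZFZZZFZZZFGZFZZZFZZZFZZZFGZFZZZFZZZFZZZFGZFZZZZFGZFZZZFZZZFZZZFGZFZZZFZZZFZZZFGZFZZZFZZZFZZZFGZFZZZZFGZFZZZFZZZFZZZFZZZFGZFZZZZFGZF


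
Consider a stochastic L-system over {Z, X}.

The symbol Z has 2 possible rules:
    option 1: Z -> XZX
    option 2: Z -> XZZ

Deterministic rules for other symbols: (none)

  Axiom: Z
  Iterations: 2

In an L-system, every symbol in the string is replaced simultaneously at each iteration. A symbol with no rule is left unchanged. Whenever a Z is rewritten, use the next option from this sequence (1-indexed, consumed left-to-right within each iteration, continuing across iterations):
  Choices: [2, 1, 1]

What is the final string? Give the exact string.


Step 0: Z
Step 1: XZZ  (used choices [2])
Step 2: XXZXXZX  (used choices [1, 1])

Answer: XXZXXZX


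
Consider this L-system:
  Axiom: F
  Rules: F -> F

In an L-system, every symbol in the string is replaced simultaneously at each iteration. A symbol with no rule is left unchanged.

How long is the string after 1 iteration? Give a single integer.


Step 0: length = 1
Step 1: length = 1

Answer: 1


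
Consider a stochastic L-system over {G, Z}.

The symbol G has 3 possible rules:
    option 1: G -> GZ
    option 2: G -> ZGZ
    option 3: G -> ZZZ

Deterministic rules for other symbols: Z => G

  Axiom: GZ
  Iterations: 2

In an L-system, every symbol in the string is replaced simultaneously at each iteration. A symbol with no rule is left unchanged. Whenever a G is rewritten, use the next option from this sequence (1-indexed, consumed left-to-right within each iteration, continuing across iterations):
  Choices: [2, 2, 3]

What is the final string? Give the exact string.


Answer: GZGZGZZZ

Derivation:
Step 0: GZ
Step 1: ZGZG  (used choices [2])
Step 2: GZGZGZZZ  (used choices [2, 3])


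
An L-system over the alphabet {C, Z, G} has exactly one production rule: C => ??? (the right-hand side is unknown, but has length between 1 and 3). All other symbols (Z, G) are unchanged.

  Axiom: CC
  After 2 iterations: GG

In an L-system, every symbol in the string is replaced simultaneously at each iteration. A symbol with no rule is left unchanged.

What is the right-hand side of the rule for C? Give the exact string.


Answer: G

Derivation:
Trying C => G:
  Step 0: CC
  Step 1: GG
  Step 2: GG
Matches the given result.


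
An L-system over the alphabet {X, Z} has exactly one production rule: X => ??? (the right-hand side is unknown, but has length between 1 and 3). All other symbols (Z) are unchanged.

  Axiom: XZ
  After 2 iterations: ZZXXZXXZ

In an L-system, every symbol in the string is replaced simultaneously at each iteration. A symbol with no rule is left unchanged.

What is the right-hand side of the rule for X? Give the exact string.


Answer: ZXX

Derivation:
Trying X => ZXX:
  Step 0: XZ
  Step 1: ZXXZ
  Step 2: ZZXXZXXZ
Matches the given result.


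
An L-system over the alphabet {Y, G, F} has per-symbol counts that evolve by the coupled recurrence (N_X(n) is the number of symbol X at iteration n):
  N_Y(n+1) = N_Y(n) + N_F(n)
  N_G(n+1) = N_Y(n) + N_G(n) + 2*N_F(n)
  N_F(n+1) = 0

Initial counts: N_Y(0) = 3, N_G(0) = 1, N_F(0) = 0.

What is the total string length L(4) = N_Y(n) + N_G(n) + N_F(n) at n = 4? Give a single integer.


Step 0: N_Y=3, N_G=1, N_F=0, L=4
Step 1: N_Y=3, N_G=4, N_F=0, L=7
Step 2: N_Y=3, N_G=7, N_F=0, L=10
Step 3: N_Y=3, N_G=10, N_F=0, L=13
Step 4: N_Y=3, N_G=13, N_F=0, L=16

Answer: 16


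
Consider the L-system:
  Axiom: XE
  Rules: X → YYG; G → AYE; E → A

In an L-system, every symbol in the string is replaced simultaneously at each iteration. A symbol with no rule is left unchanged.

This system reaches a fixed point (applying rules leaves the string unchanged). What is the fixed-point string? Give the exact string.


Answer: YYAYAA

Derivation:
Step 0: XE
Step 1: YYGA
Step 2: YYAYEA
Step 3: YYAYAA
Step 4: YYAYAA  (unchanged — fixed point at step 3)


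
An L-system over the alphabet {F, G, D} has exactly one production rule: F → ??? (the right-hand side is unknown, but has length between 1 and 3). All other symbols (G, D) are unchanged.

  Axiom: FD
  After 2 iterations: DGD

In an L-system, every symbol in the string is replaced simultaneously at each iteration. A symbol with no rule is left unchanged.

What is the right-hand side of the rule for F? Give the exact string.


Trying F → DG:
  Step 0: FD
  Step 1: DGD
  Step 2: DGD
Matches the given result.

Answer: DG


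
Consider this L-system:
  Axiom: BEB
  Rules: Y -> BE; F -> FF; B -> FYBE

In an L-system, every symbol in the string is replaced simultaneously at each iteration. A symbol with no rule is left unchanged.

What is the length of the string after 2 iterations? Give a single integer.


Step 0: length = 3
Step 1: length = 9
Step 2: length = 19

Answer: 19


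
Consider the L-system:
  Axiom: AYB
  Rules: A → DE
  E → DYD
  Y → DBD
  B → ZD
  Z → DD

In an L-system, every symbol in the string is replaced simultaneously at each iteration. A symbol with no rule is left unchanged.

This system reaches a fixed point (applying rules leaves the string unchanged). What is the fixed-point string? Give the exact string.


Step 0: AYB
Step 1: DEDBDZD
Step 2: DDYDDZDDDDD
Step 3: DDDBDDDDDDDDDD
Step 4: DDDZDDDDDDDDDDD
Step 5: DDDDDDDDDDDDDDDD
Step 6: DDDDDDDDDDDDDDDD  (unchanged — fixed point at step 5)

Answer: DDDDDDDDDDDDDDDD


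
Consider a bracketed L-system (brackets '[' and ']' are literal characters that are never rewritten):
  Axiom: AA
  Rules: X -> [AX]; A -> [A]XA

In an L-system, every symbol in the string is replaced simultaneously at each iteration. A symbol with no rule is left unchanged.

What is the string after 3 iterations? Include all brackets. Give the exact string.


Answer: [[[A]XA][AX][A]XA][[A]XA[AX]][[A]XA][AX][A]XA[[[A]XA][AX][A]XA][[A]XA[AX]][[A]XA][AX][A]XA

Derivation:
Step 0: AA
Step 1: [A]XA[A]XA
Step 2: [[A]XA][AX][A]XA[[A]XA][AX][A]XA
Step 3: [[[A]XA][AX][A]XA][[A]XA[AX]][[A]XA][AX][A]XA[[[A]XA][AX][A]XA][[A]XA[AX]][[A]XA][AX][A]XA


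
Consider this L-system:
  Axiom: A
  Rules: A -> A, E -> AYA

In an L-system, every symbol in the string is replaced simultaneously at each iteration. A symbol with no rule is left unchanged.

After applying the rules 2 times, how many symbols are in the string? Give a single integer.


Answer: 1

Derivation:
Step 0: length = 1
Step 1: length = 1
Step 2: length = 1


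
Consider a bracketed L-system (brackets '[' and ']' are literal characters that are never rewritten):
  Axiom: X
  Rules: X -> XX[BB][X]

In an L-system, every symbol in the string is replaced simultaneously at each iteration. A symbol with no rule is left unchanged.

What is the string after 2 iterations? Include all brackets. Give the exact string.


Answer: XX[BB][X]XX[BB][X][BB][XX[BB][X]]

Derivation:
Step 0: X
Step 1: XX[BB][X]
Step 2: XX[BB][X]XX[BB][X][BB][XX[BB][X]]


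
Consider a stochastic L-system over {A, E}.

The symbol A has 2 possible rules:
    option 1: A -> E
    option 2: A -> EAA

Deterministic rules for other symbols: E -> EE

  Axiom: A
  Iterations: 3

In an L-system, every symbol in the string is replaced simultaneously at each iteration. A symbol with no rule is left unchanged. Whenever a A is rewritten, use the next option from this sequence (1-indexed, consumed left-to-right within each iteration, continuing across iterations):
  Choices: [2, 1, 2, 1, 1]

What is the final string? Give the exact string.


Answer: EEEEEEEEEE

Derivation:
Step 0: A
Step 1: EAA  (used choices [2])
Step 2: EEEEAA  (used choices [1, 2])
Step 3: EEEEEEEEEE  (used choices [1, 1])


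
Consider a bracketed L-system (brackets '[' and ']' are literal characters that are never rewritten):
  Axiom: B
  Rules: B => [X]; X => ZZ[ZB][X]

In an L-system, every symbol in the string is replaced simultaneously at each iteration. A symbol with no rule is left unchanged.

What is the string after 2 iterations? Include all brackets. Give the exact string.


Answer: [ZZ[ZB][X]]

Derivation:
Step 0: B
Step 1: [X]
Step 2: [ZZ[ZB][X]]


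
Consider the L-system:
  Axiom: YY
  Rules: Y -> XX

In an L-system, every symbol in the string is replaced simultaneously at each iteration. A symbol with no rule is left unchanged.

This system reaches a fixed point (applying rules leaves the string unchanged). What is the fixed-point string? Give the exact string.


Answer: XXXX

Derivation:
Step 0: YY
Step 1: XXXX
Step 2: XXXX  (unchanged — fixed point at step 1)


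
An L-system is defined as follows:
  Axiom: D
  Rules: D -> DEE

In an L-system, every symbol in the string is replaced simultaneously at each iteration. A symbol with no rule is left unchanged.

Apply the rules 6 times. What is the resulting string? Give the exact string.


Step 0: D
Step 1: DEE
Step 2: DEEEE
Step 3: DEEEEEE
Step 4: DEEEEEEEE
Step 5: DEEEEEEEEEE
Step 6: DEEEEEEEEEEEE

Answer: DEEEEEEEEEEEE


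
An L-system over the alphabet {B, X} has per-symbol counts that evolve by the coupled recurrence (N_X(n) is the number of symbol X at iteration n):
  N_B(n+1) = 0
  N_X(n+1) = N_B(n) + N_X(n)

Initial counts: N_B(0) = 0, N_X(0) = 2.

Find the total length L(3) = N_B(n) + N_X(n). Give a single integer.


Answer: 2

Derivation:
Step 0: N_B=0, N_X=2, L=2
Step 1: N_B=0, N_X=2, L=2
Step 2: N_B=0, N_X=2, L=2
Step 3: N_B=0, N_X=2, L=2


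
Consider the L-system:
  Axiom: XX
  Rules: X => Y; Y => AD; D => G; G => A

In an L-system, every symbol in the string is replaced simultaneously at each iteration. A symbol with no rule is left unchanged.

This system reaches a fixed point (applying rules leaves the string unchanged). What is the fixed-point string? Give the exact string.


Step 0: XX
Step 1: YY
Step 2: ADAD
Step 3: AGAG
Step 4: AAAA
Step 5: AAAA  (unchanged — fixed point at step 4)

Answer: AAAA


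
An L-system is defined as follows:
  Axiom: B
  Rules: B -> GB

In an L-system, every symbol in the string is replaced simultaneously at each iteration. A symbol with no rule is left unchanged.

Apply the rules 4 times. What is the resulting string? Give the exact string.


Answer: GGGGB

Derivation:
Step 0: B
Step 1: GB
Step 2: GGB
Step 3: GGGB
Step 4: GGGGB


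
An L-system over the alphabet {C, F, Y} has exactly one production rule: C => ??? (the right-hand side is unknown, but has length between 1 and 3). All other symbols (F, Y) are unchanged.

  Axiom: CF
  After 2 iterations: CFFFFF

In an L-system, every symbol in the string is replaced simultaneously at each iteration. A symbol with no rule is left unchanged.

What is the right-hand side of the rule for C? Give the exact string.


Answer: CFF

Derivation:
Trying C => CFF:
  Step 0: CF
  Step 1: CFFF
  Step 2: CFFFFF
Matches the given result.


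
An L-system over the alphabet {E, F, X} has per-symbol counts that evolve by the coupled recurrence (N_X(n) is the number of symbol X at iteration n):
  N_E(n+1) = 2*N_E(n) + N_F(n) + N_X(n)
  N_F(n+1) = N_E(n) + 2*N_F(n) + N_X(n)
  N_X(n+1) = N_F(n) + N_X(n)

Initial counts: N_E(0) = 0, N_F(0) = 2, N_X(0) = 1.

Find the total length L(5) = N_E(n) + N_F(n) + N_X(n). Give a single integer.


Answer: 1516

Derivation:
Step 0: N_E=0, N_F=2, N_X=1, L=3
Step 1: N_E=3, N_F=5, N_X=3, L=11
Step 2: N_E=14, N_F=16, N_X=8, L=38
Step 3: N_E=52, N_F=54, N_X=24, L=130
Step 4: N_E=182, N_F=184, N_X=78, L=444
Step 5: N_E=626, N_F=628, N_X=262, L=1516


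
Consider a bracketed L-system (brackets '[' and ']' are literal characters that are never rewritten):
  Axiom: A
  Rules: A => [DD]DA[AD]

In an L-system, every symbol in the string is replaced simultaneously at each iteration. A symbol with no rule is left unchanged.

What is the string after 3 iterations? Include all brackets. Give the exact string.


Step 0: A
Step 1: [DD]DA[AD]
Step 2: [DD]D[DD]DA[AD][[DD]DA[AD]D]
Step 3: [DD]D[DD]D[DD]DA[AD][[DD]DA[AD]D][[DD]D[DD]DA[AD][[DD]DA[AD]D]D]

Answer: [DD]D[DD]D[DD]DA[AD][[DD]DA[AD]D][[DD]D[DD]DA[AD][[DD]DA[AD]D]D]


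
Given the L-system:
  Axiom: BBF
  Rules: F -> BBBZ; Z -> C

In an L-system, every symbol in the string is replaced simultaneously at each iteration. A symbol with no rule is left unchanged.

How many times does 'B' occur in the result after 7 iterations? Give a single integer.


Step 0: BBF  (2 'B')
Step 1: BBBBBZ  (5 'B')
Step 2: BBBBBC  (5 'B')
Step 3: BBBBBC  (5 'B')
Step 4: BBBBBC  (5 'B')
Step 5: BBBBBC  (5 'B')
Step 6: BBBBBC  (5 'B')
Step 7: BBBBBC  (5 'B')

Answer: 5


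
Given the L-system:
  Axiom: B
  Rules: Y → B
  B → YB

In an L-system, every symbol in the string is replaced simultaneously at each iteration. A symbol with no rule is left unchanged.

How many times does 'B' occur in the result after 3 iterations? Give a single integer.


Answer: 3

Derivation:
Step 0: B  (1 'B')
Step 1: YB  (1 'B')
Step 2: BYB  (2 'B')
Step 3: YBBYB  (3 'B')


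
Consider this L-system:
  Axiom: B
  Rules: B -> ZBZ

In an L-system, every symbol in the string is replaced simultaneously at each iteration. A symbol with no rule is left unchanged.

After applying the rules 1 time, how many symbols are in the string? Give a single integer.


Answer: 3

Derivation:
Step 0: length = 1
Step 1: length = 3


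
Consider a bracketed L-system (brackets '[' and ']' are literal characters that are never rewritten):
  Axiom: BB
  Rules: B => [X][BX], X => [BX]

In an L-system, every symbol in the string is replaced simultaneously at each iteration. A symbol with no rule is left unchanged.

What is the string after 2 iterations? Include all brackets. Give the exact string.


Step 0: BB
Step 1: [X][BX][X][BX]
Step 2: [[BX]][[X][BX][BX]][[BX]][[X][BX][BX]]

Answer: [[BX]][[X][BX][BX]][[BX]][[X][BX][BX]]


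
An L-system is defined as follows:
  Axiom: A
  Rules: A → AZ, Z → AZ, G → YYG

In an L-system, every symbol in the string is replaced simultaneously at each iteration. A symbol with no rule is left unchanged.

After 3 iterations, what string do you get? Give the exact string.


Answer: AZAZAZAZ

Derivation:
Step 0: A
Step 1: AZ
Step 2: AZAZ
Step 3: AZAZAZAZ


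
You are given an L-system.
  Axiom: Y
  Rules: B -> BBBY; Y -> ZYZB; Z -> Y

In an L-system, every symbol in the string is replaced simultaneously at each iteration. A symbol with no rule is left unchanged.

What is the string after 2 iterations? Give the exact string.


Answer: YZYZBYBBBY

Derivation:
Step 0: Y
Step 1: ZYZB
Step 2: YZYZBYBBBY


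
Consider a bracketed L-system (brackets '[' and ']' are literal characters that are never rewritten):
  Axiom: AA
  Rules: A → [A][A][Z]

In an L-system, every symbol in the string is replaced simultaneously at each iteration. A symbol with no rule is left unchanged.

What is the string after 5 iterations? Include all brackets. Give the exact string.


Step 0: AA
Step 1: [A][A][Z][A][A][Z]
Step 2: [[A][A][Z]][[A][A][Z]][Z][[A][A][Z]][[A][A][Z]][Z]
Step 3: [[[A][A][Z]][[A][A][Z]][Z]][[[A][A][Z]][[A][A][Z]][Z]][Z][[[A][A][Z]][[A][A][Z]][Z]][[[A][A][Z]][[A][A][Z]][Z]][Z]
Step 4: [[[[A][A][Z]][[A][A][Z]][Z]][[[A][A][Z]][[A][A][Z]][Z]][Z]][[[[A][A][Z]][[A][A][Z]][Z]][[[A][A][Z]][[A][A][Z]][Z]][Z]][Z][[[[A][A][Z]][[A][A][Z]][Z]][[[A][A][Z]][[A][A][Z]][Z]][Z]][[[[A][A][Z]][[A][A][Z]][Z]][[[A][A][Z]][[A][A][Z]][Z]][Z]][Z]
Step 5: [[[[[A][A][Z]][[A][A][Z]][Z]][[[A][A][Z]][[A][A][Z]][Z]][Z]][[[[A][A][Z]][[A][A][Z]][Z]][[[A][A][Z]][[A][A][Z]][Z]][Z]][Z]][[[[[A][A][Z]][[A][A][Z]][Z]][[[A][A][Z]][[A][A][Z]][Z]][Z]][[[[A][A][Z]][[A][A][Z]][Z]][[[A][A][Z]][[A][A][Z]][Z]][Z]][Z]][Z][[[[[A][A][Z]][[A][A][Z]][Z]][[[A][A][Z]][[A][A][Z]][Z]][Z]][[[[A][A][Z]][[A][A][Z]][Z]][[[A][A][Z]][[A][A][Z]][Z]][Z]][Z]][[[[[A][A][Z]][[A][A][Z]][Z]][[[A][A][Z]][[A][A][Z]][Z]][Z]][[[[A][A][Z]][[A][A][Z]][Z]][[[A][A][Z]][[A][A][Z]][Z]][Z]][Z]][Z]

Answer: [[[[[A][A][Z]][[A][A][Z]][Z]][[[A][A][Z]][[A][A][Z]][Z]][Z]][[[[A][A][Z]][[A][A][Z]][Z]][[[A][A][Z]][[A][A][Z]][Z]][Z]][Z]][[[[[A][A][Z]][[A][A][Z]][Z]][[[A][A][Z]][[A][A][Z]][Z]][Z]][[[[A][A][Z]][[A][A][Z]][Z]][[[A][A][Z]][[A][A][Z]][Z]][Z]][Z]][Z][[[[[A][A][Z]][[A][A][Z]][Z]][[[A][A][Z]][[A][A][Z]][Z]][Z]][[[[A][A][Z]][[A][A][Z]][Z]][[[A][A][Z]][[A][A][Z]][Z]][Z]][Z]][[[[[A][A][Z]][[A][A][Z]][Z]][[[A][A][Z]][[A][A][Z]][Z]][Z]][[[[A][A][Z]][[A][A][Z]][Z]][[[A][A][Z]][[A][A][Z]][Z]][Z]][Z]][Z]


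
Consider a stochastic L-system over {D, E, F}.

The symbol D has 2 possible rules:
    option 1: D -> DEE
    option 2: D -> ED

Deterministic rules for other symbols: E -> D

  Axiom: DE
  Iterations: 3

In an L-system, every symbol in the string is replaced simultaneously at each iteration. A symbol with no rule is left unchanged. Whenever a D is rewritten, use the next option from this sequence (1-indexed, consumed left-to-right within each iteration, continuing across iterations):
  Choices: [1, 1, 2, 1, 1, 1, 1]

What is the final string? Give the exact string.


Step 0: DE
Step 1: DEED  (used choices [1])
Step 2: DEEDDED  (used choices [1, 2])
Step 3: DEEDDDEEDEEDDEE  (used choices [1, 1, 1, 1])

Answer: DEEDDDEEDEEDDEE


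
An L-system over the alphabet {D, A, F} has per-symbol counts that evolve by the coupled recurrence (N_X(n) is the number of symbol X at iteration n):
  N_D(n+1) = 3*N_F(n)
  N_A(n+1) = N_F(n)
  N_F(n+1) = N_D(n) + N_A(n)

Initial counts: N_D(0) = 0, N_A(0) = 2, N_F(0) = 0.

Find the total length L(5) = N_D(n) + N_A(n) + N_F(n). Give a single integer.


Answer: 32

Derivation:
Step 0: N_D=0, N_A=2, N_F=0, L=2
Step 1: N_D=0, N_A=0, N_F=2, L=2
Step 2: N_D=6, N_A=2, N_F=0, L=8
Step 3: N_D=0, N_A=0, N_F=8, L=8
Step 4: N_D=24, N_A=8, N_F=0, L=32
Step 5: N_D=0, N_A=0, N_F=32, L=32


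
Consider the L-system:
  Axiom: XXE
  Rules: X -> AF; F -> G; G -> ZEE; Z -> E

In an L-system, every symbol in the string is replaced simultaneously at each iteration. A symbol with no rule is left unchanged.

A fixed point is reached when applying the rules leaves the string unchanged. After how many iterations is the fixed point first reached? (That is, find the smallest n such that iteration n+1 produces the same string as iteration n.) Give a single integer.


Answer: 4

Derivation:
Step 0: XXE
Step 1: AFAFE
Step 2: AGAGE
Step 3: AZEEAZEEE
Step 4: AEEEAEEEE
Step 5: AEEEAEEEE  (unchanged — fixed point at step 4)


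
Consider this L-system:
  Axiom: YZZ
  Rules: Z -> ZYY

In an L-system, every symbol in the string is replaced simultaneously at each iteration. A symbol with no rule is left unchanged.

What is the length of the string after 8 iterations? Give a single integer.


Step 0: length = 3
Step 1: length = 7
Step 2: length = 11
Step 3: length = 15
Step 4: length = 19
Step 5: length = 23
Step 6: length = 27
Step 7: length = 31
Step 8: length = 35

Answer: 35


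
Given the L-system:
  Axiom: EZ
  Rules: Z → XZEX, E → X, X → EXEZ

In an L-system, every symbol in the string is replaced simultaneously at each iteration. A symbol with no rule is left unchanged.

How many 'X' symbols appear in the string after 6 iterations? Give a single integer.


Answer: 492

Derivation:
Step 0: length=2, 'X' count=0
Step 1: length=5, 'X' count=3
Step 2: length=17, 'X' count=6
Step 3: length=47, 'X' count=21
Step 4: length=140, 'X' count=57
Step 5: length=404, 'X' count=171
Step 6: length=1181, 'X' count=492
Final string: EXEZXEXEZXXZEXEXEZEXEZXZEXXEXEZXEXEZXXZEXEXEZXEXEZXXZEXEXEZEXEZXZEXXEXEZXEXEZXXZEXXEXEZXXZEXEXEZXZEXXEXEZEXEZXEXEZXXZEXEXEZXEXEZXXZEXEXEZEXEZXZEXXEXEZEXEZXEXEZXXZEXEXEZEXEZXZEXXEXEZXEXEZXXZEXEXEZXZEXXEXEZEXEZXEXEZXXZEXXEXEZXXZEXEXEZXEXEZXXZEXEXEZEXEZXZEXXEXEZEXEZXEXEZXXZEXEXEZEXEZXZEXXEXEZXEXEZXXZEXEXEZXEXEZXXZEXEXEZEXEZXZEXXEXEZXEXEZXXZEXXEXEZXXZEXEXEZXZEXXEXEZEXEZXEXEZXXZEXEXEZXEXEZXXZEXEXEZEXEZXZEXXEXEZEXEZXEXEZXXZEXEXEZEXEZXZEXXEXEZXEXEZXXZEXEXEZXZEXXEXEZEXEZXEXEZXXZEXXEXEZXXZEXEXEZXEXEZXXZEXEXEZEXEZXZEXXEXEZXEXEZXXZEXEXEZXEXEZXXZEXEXEZEXEZXZEXXEXEZXEXEZXXZEXXEXEZXXZEXEXEZXZEXXEXEZEXEZXEXEZXXZEXEXEZXEXEZXXZEXEXEZEXEZXZEXXEXEZXEXEZXXZEXEXEZXZEXXEXEZEXEZXEXEZXXZEXXEXEZXXZEXEXEZXEXEZXXZEXEXEZEXEZXZEXXEXEZEXEZXEXEZXXZEXEXEZEXEZXZEXXEXEZXEXEZXXZEXEXEZXEXEZXXZEXEXEZEXEZXZEXXEXEZXEXEZXXZEXXEXEZXXZEXEXEZXZEXXEXEZEXEZXEXEZXXZEXXEXEZXXZEXEXEZXEXEZXXZEXEXEZEXEZXZEXXEXEZXEXEZXXZEXXEXEZXXZEXEXEZXZEXXEXEZEXEZXEXEZXXZEXEXEZXEXEZXXZEXEXEZEXEZXZEXXEXEZXEXEZXXZEXEXEZXEXEZXXZEXEXEZEXEZXZEXXEXEZXEXEZXXZEXXEXEZXXZEXEXEZXZEXXEXEZEXEZXEXEZXXZEXEXEZXEXEZXXZEXEXEZEXEZXZEXXEXEZEXEZXEXEZXXZEXEXEZEXEZXZEXXEXEZXEXEZXXZEXEXEZXZEXXEXEZEXEZXEXEZXXZEXXEXEZXXZEXEXEZXEXEZXXZEXEXEZEXEZXZEXXEXEZ


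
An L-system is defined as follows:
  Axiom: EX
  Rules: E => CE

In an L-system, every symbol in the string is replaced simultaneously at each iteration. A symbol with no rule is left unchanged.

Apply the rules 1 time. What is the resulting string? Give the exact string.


Answer: CEX

Derivation:
Step 0: EX
Step 1: CEX


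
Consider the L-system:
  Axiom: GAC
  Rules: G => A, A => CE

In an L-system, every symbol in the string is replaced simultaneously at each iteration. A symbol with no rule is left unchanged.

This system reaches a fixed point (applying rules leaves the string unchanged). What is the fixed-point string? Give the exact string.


Answer: CECEC

Derivation:
Step 0: GAC
Step 1: ACEC
Step 2: CECEC
Step 3: CECEC  (unchanged — fixed point at step 2)


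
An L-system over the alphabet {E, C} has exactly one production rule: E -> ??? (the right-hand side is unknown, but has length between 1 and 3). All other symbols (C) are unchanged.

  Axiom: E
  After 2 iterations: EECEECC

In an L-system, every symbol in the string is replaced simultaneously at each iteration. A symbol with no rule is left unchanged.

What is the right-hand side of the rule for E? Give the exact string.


Trying E -> EEC:
  Step 0: E
  Step 1: EEC
  Step 2: EECEECC
Matches the given result.

Answer: EEC


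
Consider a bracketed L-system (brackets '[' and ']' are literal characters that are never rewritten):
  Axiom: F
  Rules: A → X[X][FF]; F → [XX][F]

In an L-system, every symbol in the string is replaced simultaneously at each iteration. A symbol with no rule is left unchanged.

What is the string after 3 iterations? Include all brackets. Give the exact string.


Step 0: F
Step 1: [XX][F]
Step 2: [XX][[XX][F]]
Step 3: [XX][[XX][[XX][F]]]

Answer: [XX][[XX][[XX][F]]]


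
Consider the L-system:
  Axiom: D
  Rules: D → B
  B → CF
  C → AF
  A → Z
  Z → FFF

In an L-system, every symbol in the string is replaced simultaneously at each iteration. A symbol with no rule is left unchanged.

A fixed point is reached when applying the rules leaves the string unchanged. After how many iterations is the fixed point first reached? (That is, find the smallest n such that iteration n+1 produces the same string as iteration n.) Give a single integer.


Step 0: D
Step 1: B
Step 2: CF
Step 3: AFF
Step 4: ZFF
Step 5: FFFFF
Step 6: FFFFF  (unchanged — fixed point at step 5)

Answer: 5


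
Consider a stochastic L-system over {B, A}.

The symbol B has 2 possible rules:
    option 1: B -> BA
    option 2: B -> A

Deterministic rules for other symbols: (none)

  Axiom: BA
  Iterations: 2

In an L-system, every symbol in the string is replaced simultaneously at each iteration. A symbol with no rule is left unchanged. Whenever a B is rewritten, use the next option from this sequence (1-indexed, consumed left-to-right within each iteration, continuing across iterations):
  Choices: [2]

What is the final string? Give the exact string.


Answer: AA

Derivation:
Step 0: BA
Step 1: AA  (used choices [2])
Step 2: AA  (used choices [])


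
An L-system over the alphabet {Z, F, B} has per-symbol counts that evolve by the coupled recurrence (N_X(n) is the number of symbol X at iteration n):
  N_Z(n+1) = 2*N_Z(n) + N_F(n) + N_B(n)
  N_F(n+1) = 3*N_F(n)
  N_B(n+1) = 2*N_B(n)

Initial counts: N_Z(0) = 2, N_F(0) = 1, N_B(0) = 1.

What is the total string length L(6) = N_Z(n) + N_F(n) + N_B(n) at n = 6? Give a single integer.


Step 0: N_Z=2, N_F=1, N_B=1, L=4
Step 1: N_Z=6, N_F=3, N_B=2, L=11
Step 2: N_Z=17, N_F=9, N_B=4, L=30
Step 3: N_Z=47, N_F=27, N_B=8, L=82
Step 4: N_Z=129, N_F=81, N_B=16, L=226
Step 5: N_Z=355, N_F=243, N_B=32, L=630
Step 6: N_Z=985, N_F=729, N_B=64, L=1778

Answer: 1778


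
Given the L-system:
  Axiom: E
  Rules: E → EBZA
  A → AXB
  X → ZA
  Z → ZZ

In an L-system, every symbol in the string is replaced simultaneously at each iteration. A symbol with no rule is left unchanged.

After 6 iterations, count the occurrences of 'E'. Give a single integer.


Answer: 1

Derivation:
Step 0: E  (1 'E')
Step 1: EBZA  (1 'E')
Step 2: EBZABZZAXB  (1 'E')
Step 3: EBZABZZAXBBZZZZAXBZAB  (1 'E')
Step 4: EBZABZZAXBBZZZZAXBZABBZZZZZZZZAXBZABZZAXBB  (1 'E')
Step 5: EBZABZZAXBBZZZZAXBZABBZZZZZZZZAXBZABZZAXBBBZZZZZZZZZZZZZZZZAXBZABZZAXBBZZZZAXBZABB  (1 'E')
Step 6: EBZABZZAXBBZZZZAXBZABBZZZZZZZZAXBZABZZAXBBBZZZZZZZZZZZZZZZZAXBZABZZAXBBZZZZAXBZABBBZZZZZZZZZZZZZZZZZZZZZZZZZZZZZZZZAXBZABZZAXBBZZZZAXBZABBZZZZZZZZAXBZABZZAXBBB  (1 'E')
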